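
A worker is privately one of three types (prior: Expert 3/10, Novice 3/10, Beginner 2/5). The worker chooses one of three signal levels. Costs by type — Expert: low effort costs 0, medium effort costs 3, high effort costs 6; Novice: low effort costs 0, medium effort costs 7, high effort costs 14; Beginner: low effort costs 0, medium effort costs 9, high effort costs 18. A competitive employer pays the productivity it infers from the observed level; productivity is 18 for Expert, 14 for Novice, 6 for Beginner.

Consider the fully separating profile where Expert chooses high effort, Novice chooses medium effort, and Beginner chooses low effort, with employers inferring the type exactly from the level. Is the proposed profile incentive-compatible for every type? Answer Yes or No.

Separating wages: high effort → 18, medium effort → 14, low effort → 6.
Expert (assigned high effort): low effort: 6 − 0 = 6; medium effort: 14 − 3 = 11; high effort: 18 − 6 = 12. Expert stays.
Novice (assigned medium effort): low effort: 6 − 0 = 6; medium effort: 14 − 7 = 7; high effort: 18 − 14 = 4. Novice stays.
Beginner (assigned low effort): low effort: 6 − 0 = 6; medium effort: 14 − 9 = 5; high effort: 18 − 18 = 0. Beginner stays.
Every type prefers its assigned level; separation holds.

Yes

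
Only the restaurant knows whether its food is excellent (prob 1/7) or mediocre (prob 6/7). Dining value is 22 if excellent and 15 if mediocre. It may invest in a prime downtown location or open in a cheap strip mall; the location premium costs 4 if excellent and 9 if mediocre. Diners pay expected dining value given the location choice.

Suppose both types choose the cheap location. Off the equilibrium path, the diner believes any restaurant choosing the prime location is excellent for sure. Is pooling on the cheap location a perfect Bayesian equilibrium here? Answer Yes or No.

On path, the diner holds the prior and pays 1/7·22 + 6/7·15 = 16. Off path (the prime location), believing excellent, it pays 22.
excellent: the cheap location nets 16; the prime location nets 22 − 4 = 18. excellent would deviate.
mediocre: the cheap location nets 16; the prime location nets 22 − 9 = 13. mediocre stays.
A type deviates, so pooling fails.

No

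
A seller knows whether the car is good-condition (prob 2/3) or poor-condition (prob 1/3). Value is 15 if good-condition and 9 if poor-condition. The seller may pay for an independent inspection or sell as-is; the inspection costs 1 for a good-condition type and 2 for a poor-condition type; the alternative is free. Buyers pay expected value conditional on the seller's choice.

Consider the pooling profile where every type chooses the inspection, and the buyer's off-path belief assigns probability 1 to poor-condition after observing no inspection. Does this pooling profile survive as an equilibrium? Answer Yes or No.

On path, the buyer holds the prior and pays 2/3·15 + 1/3·9 = 13. Off path (no inspection), believing poor-condition, it pays 9.
good-condition: the inspection nets 13 − 1 = 12; no inspection nets 9. good-condition stays.
poor-condition: the inspection nets 13 − 2 = 11; no inspection nets 9. poor-condition stays.
No type deviates, so pooling is sustained.

Yes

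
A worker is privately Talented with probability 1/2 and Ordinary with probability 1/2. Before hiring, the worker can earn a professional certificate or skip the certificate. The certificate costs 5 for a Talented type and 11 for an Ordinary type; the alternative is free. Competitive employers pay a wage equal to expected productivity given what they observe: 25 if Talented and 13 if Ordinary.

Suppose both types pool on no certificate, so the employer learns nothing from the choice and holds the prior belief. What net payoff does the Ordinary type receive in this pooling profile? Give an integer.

19

Pooled wage = 1/2·25 + 1/2·13 = 19.
Ordinary pays no cost for no certificate, so net payoff = 19.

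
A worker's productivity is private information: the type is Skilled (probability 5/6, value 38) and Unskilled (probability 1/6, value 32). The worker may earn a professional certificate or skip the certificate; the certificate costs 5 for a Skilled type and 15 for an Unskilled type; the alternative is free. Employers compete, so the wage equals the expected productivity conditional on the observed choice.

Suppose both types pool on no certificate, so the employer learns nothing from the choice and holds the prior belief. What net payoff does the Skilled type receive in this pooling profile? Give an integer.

Pooled wage = 5/6·38 + 1/6·32 = 37.
Skilled pays no cost for no certificate, so net payoff = 37.

37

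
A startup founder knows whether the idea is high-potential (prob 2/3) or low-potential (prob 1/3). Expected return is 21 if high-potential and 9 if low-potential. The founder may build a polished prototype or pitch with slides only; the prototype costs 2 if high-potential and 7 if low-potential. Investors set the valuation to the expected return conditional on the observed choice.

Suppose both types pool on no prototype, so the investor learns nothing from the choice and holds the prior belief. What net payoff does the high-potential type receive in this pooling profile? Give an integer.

Pooled valuation = 2/3·21 + 1/3·9 = 17.
high-potential pays no cost for no prototype, so net payoff = 17.

17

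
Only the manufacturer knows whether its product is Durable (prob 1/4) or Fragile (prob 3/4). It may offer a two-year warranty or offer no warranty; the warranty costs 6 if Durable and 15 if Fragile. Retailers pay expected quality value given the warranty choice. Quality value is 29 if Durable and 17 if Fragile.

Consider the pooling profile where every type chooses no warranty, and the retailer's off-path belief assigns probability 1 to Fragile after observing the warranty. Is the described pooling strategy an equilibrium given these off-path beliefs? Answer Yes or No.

On path, the retailer holds the prior and pays 1/4·29 + 3/4·17 = 20. Off path (the warranty), believing Fragile, it pays 17.
Durable: no warranty nets 20; the warranty nets 17 − 6 = 11. Durable stays.
Fragile: no warranty nets 20; the warranty nets 17 − 15 = 2. Fragile stays.
No type deviates, so pooling is sustained.

Yes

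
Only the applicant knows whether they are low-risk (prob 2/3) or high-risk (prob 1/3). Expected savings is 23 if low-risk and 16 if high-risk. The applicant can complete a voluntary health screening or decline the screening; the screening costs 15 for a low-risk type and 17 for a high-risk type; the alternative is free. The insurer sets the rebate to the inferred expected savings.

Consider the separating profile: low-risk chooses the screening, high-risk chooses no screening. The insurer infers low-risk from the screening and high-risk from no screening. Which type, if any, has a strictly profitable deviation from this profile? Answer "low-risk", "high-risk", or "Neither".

low-risk

The screening pays 23; no screening pays 16.
low-risk: assigned the screening, nets 23 − 15 = 8; deviating to no screening nets 16.
high-risk: assigned no screening, nets 16; deviating to the screening nets 23 − 17 = 6.
The low-risk type gains 8 by deviating.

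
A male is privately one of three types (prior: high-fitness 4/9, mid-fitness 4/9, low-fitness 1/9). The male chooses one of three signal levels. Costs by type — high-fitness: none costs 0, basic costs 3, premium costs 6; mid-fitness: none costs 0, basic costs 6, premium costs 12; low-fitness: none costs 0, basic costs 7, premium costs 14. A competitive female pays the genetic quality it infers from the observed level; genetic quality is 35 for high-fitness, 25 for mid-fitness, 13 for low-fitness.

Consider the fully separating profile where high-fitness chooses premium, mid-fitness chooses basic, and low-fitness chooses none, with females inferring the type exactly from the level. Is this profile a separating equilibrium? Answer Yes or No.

Separating mating payoffs: premium → 35, basic → 25, none → 13.
high-fitness (assigned premium): none: 13 − 0 = 13; basic: 25 − 3 = 22; premium: 35 − 6 = 29. high-fitness stays.
mid-fitness (assigned basic): none: 13 − 0 = 13; basic: 25 − 6 = 19; premium: 35 − 12 = 23. mid-fitness prefers premium.
low-fitness (assigned none): none: 13 − 0 = 13; basic: 25 − 7 = 18; premium: 35 − 14 = 21. low-fitness prefers premium.
At least one type deviates; the separating profile fails.

No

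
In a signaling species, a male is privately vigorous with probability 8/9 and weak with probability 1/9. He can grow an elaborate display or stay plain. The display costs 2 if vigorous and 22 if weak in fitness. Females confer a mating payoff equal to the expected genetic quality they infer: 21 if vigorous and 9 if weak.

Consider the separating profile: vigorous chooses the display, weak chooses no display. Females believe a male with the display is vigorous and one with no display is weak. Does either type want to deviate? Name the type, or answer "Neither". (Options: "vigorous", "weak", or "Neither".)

Neither

The display pays 21; no display pays 9.
vigorous: assigned the display, nets 21 − 2 = 19; deviating to no display nets 9.
weak: assigned no display, nets 9; deviating to the display nets 21 − 22 = -1.
Both types strictly prefer their assigned action; no profitable deviation.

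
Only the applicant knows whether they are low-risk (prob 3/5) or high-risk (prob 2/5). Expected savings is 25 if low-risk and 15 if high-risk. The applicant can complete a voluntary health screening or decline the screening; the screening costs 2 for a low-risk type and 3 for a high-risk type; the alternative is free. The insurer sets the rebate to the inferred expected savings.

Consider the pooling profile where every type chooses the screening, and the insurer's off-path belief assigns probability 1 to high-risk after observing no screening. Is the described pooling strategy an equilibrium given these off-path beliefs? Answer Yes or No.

On path, the insurer holds the prior and pays 3/5·25 + 2/5·15 = 21. Off path (no screening), believing high-risk, it pays 15.
low-risk: the screening nets 21 − 2 = 19; no screening nets 15. low-risk stays.
high-risk: the screening nets 21 − 3 = 18; no screening nets 15. high-risk stays.
No type deviates, so pooling is sustained.

Yes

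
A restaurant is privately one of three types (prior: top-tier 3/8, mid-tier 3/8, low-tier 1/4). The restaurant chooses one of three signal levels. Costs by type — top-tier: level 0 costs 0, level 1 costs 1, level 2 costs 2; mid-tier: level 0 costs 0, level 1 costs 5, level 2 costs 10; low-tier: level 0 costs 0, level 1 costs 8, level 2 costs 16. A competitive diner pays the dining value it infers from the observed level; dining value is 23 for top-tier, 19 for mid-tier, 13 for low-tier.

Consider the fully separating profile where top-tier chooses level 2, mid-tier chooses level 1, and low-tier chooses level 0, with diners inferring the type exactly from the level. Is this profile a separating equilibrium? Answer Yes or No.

Separating price premiums: level 2 → 23, level 1 → 19, level 0 → 13.
top-tier (assigned level 2): level 0: 13 − 0 = 13; level 1: 19 − 1 = 18; level 2: 23 − 2 = 21. top-tier stays.
mid-tier (assigned level 1): level 0: 13 − 0 = 13; level 1: 19 − 5 = 14; level 2: 23 − 10 = 13. mid-tier stays.
low-tier (assigned level 0): level 0: 13 − 0 = 13; level 1: 19 − 8 = 11; level 2: 23 − 16 = 7. low-tier stays.
Every type prefers its assigned level; separation holds.

Yes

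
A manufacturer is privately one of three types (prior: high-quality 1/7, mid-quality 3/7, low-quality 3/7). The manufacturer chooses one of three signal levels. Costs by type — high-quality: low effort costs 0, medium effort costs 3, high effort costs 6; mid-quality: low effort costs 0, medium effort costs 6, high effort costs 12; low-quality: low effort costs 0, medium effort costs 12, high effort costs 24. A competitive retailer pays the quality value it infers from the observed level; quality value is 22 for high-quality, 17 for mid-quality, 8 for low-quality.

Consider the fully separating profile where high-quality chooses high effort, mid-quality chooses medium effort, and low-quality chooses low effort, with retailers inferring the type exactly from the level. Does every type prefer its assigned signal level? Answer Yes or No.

Yes

Separating prices: high effort → 22, medium effort → 17, low effort → 8.
high-quality (assigned high effort): low effort: 8 − 0 = 8; medium effort: 17 − 3 = 14; high effort: 22 − 6 = 16. high-quality stays.
mid-quality (assigned medium effort): low effort: 8 − 0 = 8; medium effort: 17 − 6 = 11; high effort: 22 − 12 = 10. mid-quality stays.
low-quality (assigned low effort): low effort: 8 − 0 = 8; medium effort: 17 − 12 = 5; high effort: 22 − 24 = -2. low-quality stays.
Every type prefers its assigned level; separation holds.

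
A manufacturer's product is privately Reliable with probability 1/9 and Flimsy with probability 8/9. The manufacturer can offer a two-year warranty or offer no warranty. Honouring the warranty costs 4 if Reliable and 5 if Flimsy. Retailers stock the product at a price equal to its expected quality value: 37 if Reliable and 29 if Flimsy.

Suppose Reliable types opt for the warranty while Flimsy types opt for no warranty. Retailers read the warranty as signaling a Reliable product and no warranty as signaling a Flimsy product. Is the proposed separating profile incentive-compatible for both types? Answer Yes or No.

No

Under these beliefs, the warranty earns price 37 and no warranty earns price 29.
Reliable: the warranty nets 37 − 4 = 33; no warranty nets 29. Reliable prefers the warranty.
Flimsy: the warranty nets 37 − 5 = 32; no warranty nets 29. Flimsy would deviate to the warranty.
Flimsy has a profitable deviation, so the profile is not an equilibrium.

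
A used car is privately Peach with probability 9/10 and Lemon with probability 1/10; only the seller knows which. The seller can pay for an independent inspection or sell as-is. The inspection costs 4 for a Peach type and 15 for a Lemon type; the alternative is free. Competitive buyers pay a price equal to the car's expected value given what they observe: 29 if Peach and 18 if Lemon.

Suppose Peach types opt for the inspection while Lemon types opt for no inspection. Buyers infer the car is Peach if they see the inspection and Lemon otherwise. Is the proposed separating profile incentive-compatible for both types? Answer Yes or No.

Yes

Under these beliefs, the inspection earns price 29 and no inspection earns price 18.
Peach: the inspection nets 29 − 4 = 25; no inspection nets 18. Peach prefers the inspection.
Lemon: the inspection nets 29 − 15 = 14; no inspection nets 18. Lemon prefers no inspection.
Neither type deviates, so the separating profile is an equilibrium.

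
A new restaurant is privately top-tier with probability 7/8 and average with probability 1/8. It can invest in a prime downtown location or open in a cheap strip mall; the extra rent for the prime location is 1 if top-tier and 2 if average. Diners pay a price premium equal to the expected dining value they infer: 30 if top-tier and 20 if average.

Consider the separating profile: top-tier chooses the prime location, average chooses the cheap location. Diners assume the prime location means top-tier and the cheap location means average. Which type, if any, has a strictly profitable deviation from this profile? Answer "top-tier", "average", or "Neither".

average

The prime location pays 30; the cheap location pays 20.
top-tier: assigned the prime location, nets 30 − 1 = 29; deviating to the cheap location nets 20.
average: assigned the cheap location, nets 20; deviating to the prime location nets 30 − 2 = 28.
The average type gains 8 by deviating.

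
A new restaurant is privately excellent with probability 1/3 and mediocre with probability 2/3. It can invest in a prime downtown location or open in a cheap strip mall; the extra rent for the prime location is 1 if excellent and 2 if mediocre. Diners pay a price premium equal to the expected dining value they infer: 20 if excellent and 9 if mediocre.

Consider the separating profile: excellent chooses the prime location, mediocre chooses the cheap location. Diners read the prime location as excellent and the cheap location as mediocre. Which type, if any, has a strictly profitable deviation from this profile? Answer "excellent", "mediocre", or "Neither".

The prime location pays 20; the cheap location pays 9.
excellent: assigned the prime location, nets 20 − 1 = 19; deviating to the cheap location nets 9.
mediocre: assigned the cheap location, nets 9; deviating to the prime location nets 20 − 2 = 18.
The mediocre type gains 9 by deviating.

mediocre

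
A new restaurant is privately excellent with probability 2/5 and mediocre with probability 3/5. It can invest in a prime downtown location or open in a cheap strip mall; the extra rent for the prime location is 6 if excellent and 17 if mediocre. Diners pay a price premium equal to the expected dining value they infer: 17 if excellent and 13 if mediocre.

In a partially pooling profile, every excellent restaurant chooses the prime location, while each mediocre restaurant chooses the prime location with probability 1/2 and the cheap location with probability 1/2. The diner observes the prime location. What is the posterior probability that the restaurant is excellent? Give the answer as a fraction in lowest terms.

4/7

P(the prime location) = (2/5)·1 + (3/5)·(1/2) = 7/10.
By Bayes' rule, P(excellent | the prime location) = (2/5) / (7/10) = 4/7.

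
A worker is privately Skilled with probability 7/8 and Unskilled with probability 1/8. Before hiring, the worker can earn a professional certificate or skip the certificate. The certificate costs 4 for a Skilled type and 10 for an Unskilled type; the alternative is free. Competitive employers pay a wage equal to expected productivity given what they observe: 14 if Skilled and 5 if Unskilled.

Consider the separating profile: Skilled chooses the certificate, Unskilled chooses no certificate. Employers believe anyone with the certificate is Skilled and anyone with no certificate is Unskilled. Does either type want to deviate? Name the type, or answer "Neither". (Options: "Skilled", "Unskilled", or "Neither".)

Neither

The certificate pays 14; no certificate pays 5.
Skilled: assigned the certificate, nets 14 − 4 = 10; deviating to no certificate nets 5.
Unskilled: assigned no certificate, nets 5; deviating to the certificate nets 14 − 10 = 4.
Both types strictly prefer their assigned action; no profitable deviation.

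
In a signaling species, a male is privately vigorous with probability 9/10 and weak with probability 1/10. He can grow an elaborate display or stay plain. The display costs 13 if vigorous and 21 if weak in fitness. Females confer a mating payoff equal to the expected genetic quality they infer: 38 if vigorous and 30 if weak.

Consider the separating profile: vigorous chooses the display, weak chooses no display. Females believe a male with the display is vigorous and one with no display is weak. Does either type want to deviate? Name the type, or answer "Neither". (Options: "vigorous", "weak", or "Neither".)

vigorous

The display pays 38; no display pays 30.
vigorous: assigned the display, nets 38 − 13 = 25; deviating to no display nets 30.
weak: assigned no display, nets 30; deviating to the display nets 38 − 21 = 17.
The vigorous type gains 5 by deviating.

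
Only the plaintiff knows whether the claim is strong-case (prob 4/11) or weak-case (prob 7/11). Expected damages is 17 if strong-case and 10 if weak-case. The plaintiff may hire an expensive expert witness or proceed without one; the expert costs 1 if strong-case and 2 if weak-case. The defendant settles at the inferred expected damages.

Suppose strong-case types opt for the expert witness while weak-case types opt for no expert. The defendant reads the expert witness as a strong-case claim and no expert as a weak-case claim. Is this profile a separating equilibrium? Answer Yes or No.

Under these beliefs, the expert witness earns settlement 17 and no expert earns settlement 10.
strong-case: the expert witness nets 17 − 1 = 16; no expert nets 10. strong-case prefers the expert witness.
weak-case: the expert witness nets 17 − 2 = 15; no expert nets 10. weak-case would deviate to the expert witness.
weak-case has a profitable deviation, so the profile is not an equilibrium.

No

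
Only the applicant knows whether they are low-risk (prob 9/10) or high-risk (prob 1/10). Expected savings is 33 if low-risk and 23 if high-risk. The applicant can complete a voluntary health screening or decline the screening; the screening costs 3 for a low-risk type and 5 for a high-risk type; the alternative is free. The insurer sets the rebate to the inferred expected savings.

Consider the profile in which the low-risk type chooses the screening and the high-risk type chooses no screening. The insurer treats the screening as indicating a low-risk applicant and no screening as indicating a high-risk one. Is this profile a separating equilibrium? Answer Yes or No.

No

Under these beliefs, the screening earns rebate 33 and no screening earns rebate 23.
low-risk: the screening nets 33 − 3 = 30; no screening nets 23. low-risk prefers the screening.
high-risk: the screening nets 33 − 5 = 28; no screening nets 23. high-risk would deviate to the screening.
high-risk has a profitable deviation, so the profile is not an equilibrium.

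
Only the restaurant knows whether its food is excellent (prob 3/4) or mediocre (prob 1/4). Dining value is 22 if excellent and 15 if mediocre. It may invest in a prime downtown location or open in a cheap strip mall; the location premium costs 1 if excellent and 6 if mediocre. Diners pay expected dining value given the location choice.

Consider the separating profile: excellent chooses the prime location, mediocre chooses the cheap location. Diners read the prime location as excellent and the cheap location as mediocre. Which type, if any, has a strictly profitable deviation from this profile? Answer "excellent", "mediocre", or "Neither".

The prime location pays 22; the cheap location pays 15.
excellent: assigned the prime location, nets 22 − 1 = 21; deviating to the cheap location nets 15.
mediocre: assigned the cheap location, nets 15; deviating to the prime location nets 22 − 6 = 16.
The mediocre type gains 1 by deviating.

mediocre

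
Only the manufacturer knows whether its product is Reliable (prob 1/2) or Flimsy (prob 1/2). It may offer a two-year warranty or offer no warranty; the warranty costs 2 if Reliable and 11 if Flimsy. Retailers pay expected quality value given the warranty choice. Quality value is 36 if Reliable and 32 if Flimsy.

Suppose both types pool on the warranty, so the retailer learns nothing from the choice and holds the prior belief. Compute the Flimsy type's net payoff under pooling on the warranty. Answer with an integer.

23

Pooled price = 1/2·36 + 1/2·32 = 34.
Flimsy pays cost 11 for the warranty, so net payoff = 34 − 11 = 23.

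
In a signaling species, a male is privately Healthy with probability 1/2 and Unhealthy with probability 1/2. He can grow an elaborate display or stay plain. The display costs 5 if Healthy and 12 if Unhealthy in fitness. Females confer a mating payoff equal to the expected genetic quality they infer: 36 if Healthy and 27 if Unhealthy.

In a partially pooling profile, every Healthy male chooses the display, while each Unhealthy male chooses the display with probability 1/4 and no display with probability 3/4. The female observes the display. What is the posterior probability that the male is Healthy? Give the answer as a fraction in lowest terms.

P(the display) = (1/2)·1 + (1/2)·(1/4) = 5/8.
By Bayes' rule, P(Healthy | the display) = (1/2) / (5/8) = 4/5.

4/5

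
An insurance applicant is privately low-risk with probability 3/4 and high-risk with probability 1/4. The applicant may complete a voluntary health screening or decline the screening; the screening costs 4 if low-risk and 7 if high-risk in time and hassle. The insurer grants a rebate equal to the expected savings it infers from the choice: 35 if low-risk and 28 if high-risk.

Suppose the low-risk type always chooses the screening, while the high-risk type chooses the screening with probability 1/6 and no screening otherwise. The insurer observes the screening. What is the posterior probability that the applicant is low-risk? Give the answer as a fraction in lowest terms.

18/19

P(the screening) = (3/4)·1 + (1/4)·(1/6) = 19/24.
By Bayes' rule, P(low-risk | the screening) = (3/4) / (19/24) = 18/19.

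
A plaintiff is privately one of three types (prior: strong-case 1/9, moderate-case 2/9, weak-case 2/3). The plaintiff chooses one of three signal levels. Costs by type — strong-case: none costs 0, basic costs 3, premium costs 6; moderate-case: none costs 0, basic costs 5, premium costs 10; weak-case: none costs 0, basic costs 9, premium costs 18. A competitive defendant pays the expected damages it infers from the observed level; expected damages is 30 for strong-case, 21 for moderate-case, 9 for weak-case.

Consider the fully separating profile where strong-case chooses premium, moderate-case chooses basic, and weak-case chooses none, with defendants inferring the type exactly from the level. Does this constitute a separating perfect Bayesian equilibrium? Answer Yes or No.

No

Separating settlements: premium → 30, basic → 21, none → 9.
strong-case (assigned premium): none: 9 − 0 = 9; basic: 21 − 3 = 18; premium: 30 − 6 = 24. strong-case stays.
moderate-case (assigned basic): none: 9 − 0 = 9; basic: 21 − 5 = 16; premium: 30 − 10 = 20. moderate-case prefers premium.
weak-case (assigned none): none: 9 − 0 = 9; basic: 21 − 9 = 12; premium: 30 − 18 = 12. weak-case prefers basic.
At least one type deviates; the separating profile fails.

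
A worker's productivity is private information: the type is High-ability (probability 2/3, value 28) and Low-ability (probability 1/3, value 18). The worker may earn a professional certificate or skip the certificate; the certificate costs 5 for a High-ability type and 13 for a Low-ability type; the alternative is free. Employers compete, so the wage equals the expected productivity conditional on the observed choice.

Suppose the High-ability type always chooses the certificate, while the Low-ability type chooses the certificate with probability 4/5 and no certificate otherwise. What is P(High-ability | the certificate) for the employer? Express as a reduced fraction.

5/7

P(the certificate) = (2/3)·1 + (1/3)·(4/5) = 14/15.
By Bayes' rule, P(High-ability | the certificate) = (2/3) / (14/15) = 5/7.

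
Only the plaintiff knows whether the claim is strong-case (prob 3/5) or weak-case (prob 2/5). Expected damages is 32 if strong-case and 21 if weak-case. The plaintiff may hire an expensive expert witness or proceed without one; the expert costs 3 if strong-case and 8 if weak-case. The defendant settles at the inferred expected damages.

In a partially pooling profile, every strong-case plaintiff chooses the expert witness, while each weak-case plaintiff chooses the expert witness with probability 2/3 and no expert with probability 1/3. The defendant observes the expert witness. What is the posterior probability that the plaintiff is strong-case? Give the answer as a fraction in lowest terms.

9/13

P(the expert witness) = (3/5)·1 + (2/5)·(2/3) = 13/15.
By Bayes' rule, P(strong-case | the expert witness) = (3/5) / (13/15) = 9/13.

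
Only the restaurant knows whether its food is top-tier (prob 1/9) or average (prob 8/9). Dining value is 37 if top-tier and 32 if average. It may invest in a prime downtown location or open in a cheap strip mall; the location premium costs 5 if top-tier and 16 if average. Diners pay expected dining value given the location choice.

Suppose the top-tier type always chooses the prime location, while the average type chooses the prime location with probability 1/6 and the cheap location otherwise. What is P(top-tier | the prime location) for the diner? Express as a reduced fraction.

3/7

P(the prime location) = (1/9)·1 + (8/9)·(1/6) = 7/27.
By Bayes' rule, P(top-tier | the prime location) = (1/9) / (7/27) = 3/7.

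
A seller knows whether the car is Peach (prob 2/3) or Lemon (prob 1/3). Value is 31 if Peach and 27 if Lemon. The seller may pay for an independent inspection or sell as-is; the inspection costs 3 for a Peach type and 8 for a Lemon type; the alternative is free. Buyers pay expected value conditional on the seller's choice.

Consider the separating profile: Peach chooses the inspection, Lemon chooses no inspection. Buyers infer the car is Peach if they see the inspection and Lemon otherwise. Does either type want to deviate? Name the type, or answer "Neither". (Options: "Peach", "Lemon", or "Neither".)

The inspection pays 31; no inspection pays 27.
Peach: assigned the inspection, nets 31 − 3 = 28; deviating to no inspection nets 27.
Lemon: assigned no inspection, nets 27; deviating to the inspection nets 31 − 8 = 23.
Both types strictly prefer their assigned action; no profitable deviation.

Neither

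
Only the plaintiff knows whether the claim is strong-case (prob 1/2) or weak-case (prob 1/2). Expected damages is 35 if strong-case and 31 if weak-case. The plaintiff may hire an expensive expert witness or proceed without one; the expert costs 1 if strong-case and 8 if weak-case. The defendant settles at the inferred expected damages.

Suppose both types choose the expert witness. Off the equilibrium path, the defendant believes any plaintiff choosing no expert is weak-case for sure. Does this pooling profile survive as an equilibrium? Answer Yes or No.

No

On path, the defendant holds the prior and pays 1/2·35 + 1/2·31 = 33. Off path (no expert), believing weak-case, it pays 31.
strong-case: the expert witness nets 33 − 1 = 32; no expert nets 31. strong-case stays.
weak-case: the expert witness nets 33 − 8 = 25; no expert nets 31. weak-case would deviate.
A type deviates, so pooling fails.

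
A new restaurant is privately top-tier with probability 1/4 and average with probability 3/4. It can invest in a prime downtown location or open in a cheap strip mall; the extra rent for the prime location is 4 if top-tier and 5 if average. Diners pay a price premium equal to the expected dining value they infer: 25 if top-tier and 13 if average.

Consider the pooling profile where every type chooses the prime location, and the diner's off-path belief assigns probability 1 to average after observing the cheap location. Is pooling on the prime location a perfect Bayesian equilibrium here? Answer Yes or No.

No

On path, the diner holds the prior and pays 1/4·25 + 3/4·13 = 16. Off path (the cheap location), believing average, it pays 13.
top-tier: the prime location nets 16 − 4 = 12; the cheap location nets 13. top-tier would deviate.
average: the prime location nets 16 − 5 = 11; the cheap location nets 13. average would deviate.
A type deviates, so pooling fails.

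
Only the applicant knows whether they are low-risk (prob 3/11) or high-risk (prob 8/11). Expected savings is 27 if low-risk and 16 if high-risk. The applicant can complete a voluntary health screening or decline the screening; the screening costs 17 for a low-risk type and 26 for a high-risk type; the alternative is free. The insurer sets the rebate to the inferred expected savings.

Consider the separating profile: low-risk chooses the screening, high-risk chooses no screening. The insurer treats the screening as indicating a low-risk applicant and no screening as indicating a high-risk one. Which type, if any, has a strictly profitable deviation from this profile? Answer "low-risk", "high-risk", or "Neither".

low-risk

The screening pays 27; no screening pays 16.
low-risk: assigned the screening, nets 27 − 17 = 10; deviating to no screening nets 16.
high-risk: assigned no screening, nets 16; deviating to the screening nets 27 − 26 = 1.
The low-risk type gains 6 by deviating.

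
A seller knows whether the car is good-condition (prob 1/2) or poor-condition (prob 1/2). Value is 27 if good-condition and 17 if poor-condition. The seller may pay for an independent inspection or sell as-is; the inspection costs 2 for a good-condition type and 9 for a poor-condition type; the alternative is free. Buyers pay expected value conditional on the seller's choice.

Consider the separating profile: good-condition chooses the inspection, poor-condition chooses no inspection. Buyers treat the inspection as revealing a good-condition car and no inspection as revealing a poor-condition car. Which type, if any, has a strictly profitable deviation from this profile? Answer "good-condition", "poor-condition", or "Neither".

poor-condition

The inspection pays 27; no inspection pays 17.
good-condition: assigned the inspection, nets 27 − 2 = 25; deviating to no inspection nets 17.
poor-condition: assigned no inspection, nets 17; deviating to the inspection nets 27 − 9 = 18.
The poor-condition type gains 1 by deviating.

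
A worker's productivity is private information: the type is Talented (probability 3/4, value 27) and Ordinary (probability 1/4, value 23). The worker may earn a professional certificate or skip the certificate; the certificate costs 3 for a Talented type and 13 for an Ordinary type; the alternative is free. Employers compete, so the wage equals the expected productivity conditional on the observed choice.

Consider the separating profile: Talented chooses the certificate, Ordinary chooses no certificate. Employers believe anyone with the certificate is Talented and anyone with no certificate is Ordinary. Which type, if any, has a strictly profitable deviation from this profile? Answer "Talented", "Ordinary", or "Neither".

The certificate pays 27; no certificate pays 23.
Talented: assigned the certificate, nets 27 − 3 = 24; deviating to no certificate nets 23.
Ordinary: assigned no certificate, nets 23; deviating to the certificate nets 27 − 13 = 14.
Both types strictly prefer their assigned action; no profitable deviation.

Neither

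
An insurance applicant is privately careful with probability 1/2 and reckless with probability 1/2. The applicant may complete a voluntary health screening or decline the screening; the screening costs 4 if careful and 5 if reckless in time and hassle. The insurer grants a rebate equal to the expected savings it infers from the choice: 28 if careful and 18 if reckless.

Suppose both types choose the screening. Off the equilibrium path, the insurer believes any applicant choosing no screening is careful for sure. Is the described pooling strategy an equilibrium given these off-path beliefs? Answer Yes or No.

No

On path, the insurer holds the prior and pays 1/2·28 + 1/2·18 = 23. Off path (no screening), believing careful, it pays 28.
careful: the screening nets 23 − 4 = 19; no screening nets 28. careful would deviate.
reckless: the screening nets 23 − 5 = 18; no screening nets 28. reckless would deviate.
A type deviates, so pooling fails.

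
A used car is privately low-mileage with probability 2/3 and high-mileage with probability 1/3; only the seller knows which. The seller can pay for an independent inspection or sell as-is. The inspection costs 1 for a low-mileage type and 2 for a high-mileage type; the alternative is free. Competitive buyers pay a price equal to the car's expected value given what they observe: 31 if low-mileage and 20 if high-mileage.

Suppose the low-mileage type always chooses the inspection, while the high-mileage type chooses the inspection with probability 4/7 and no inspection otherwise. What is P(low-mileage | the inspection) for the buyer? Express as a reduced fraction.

7/9

P(the inspection) = (2/3)·1 + (1/3)·(4/7) = 6/7.
By Bayes' rule, P(low-mileage | the inspection) = (2/3) / (6/7) = 7/9.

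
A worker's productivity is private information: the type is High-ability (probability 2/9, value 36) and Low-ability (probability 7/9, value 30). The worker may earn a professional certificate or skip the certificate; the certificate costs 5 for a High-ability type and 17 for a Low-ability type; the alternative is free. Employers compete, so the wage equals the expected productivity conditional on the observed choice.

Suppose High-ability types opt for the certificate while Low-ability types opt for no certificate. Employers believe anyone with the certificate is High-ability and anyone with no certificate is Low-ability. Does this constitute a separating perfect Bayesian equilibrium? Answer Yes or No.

Under these beliefs, the certificate earns wage 36 and no certificate earns wage 30.
High-ability: the certificate nets 36 − 5 = 31; no certificate nets 30. High-ability prefers the certificate.
Low-ability: the certificate nets 36 − 17 = 19; no certificate nets 30. Low-ability prefers no certificate.
Neither type deviates, so the separating profile is an equilibrium.

Yes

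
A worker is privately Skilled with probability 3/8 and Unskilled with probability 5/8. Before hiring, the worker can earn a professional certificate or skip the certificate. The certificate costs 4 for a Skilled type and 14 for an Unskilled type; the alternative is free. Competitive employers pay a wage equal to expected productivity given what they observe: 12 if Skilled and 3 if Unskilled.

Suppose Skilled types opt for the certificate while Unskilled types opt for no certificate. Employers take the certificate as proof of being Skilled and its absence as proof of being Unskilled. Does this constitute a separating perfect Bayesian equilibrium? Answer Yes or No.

Yes

Under these beliefs, the certificate earns wage 12 and no certificate earns wage 3.
Skilled: the certificate nets 12 − 4 = 8; no certificate nets 3. Skilled prefers the certificate.
Unskilled: the certificate nets 12 − 14 = -2; no certificate nets 3. Unskilled prefers no certificate.
Neither type deviates, so the separating profile is an equilibrium.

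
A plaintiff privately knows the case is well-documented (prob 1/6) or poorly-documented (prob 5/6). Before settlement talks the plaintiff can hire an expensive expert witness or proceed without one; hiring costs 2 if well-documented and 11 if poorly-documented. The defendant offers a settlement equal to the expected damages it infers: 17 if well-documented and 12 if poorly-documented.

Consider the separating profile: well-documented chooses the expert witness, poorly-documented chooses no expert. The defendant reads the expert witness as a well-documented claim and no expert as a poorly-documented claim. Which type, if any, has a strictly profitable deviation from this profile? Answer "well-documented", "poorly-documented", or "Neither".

Neither

The expert witness pays 17; no expert pays 12.
well-documented: assigned the expert witness, nets 17 − 2 = 15; deviating to no expert nets 12.
poorly-documented: assigned no expert, nets 12; deviating to the expert witness nets 17 − 11 = 6.
Both types strictly prefer their assigned action; no profitable deviation.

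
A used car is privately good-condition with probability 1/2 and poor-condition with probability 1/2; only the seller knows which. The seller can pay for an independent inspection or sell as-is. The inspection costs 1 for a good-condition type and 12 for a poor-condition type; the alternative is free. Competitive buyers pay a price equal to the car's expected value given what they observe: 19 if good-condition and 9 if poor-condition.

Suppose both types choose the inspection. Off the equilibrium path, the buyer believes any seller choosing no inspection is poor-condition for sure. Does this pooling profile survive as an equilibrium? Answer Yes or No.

No

On path, the buyer holds the prior and pays 1/2·19 + 1/2·9 = 14. Off path (no inspection), believing poor-condition, it pays 9.
good-condition: the inspection nets 14 − 1 = 13; no inspection nets 9. good-condition stays.
poor-condition: the inspection nets 14 − 12 = 2; no inspection nets 9. poor-condition would deviate.
A type deviates, so pooling fails.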